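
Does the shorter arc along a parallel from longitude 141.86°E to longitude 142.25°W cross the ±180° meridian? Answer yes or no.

Naïve |-142.25 − 141.86| = 284.11° > 180°, so the shorter arc goes the other way round — across 180°.
Signed shortest Δλ = ((-142.25 − 141.86 + 180) mod 360) − 180 = 75.89°.
Going east by 75.89° from +141.86° passes through 180° before reaching -142.25°.

Yes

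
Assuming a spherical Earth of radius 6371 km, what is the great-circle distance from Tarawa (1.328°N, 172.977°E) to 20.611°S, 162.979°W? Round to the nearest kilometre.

Δλ = -162.979 − 172.977 = -335.956°; wrapped into (−180°, 180°]: 24.044°.
Δφ = -20.611 − 1.328 = -21.939°.
a = sin²(Δφ/2) + cos φ₁ · cos φ₂ · sin²(Δλ/2) = 0.076805.
c = 2·atan2(√a, √(1−a)) = 0.56163 rad → d = 6371·c ≈ 3578.12 km.

3578 km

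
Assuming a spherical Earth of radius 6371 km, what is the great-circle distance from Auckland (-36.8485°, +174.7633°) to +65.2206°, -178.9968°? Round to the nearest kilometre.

Δλ = -178.9968 − 174.7633 = -353.7601°; wrapped into (−180°, 180°]: 6.2399°.
Δφ = 65.2206 − -36.8485 = 102.0691°.
a = sin²(Δφ/2) + cos φ₁ · cos φ₂ · sin²(Δλ/2) = 0.605539.
c = 2·atan2(√a, √(1−a)) = 1.78347 rad → d = 6371·c ≈ 11362.51 km.

11363 km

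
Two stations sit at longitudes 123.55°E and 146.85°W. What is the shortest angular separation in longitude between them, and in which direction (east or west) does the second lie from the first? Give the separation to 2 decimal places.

89.60° east

Raw difference: -146.85 − 123.55 = -270.4°.
Normalise into (−180°, 180°]: -270.4° + 360° = 89.6°.
Positive ⇒ the second point lies to the east; separation 89.60°.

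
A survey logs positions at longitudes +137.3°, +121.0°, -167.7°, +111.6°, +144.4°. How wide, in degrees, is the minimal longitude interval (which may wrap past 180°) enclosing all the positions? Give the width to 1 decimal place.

Sort the longitudes: -167.7°, +111.6°, +121.0°, +137.3°, +144.4°.
Eastward gaps between consecutive values (wrapping around): 279.3°, 9.4°, 16.3°, 7.1°, 47.9°.
Largest gap = 279.3° ⇒ minimal covering band is its complement: 360° − 279.3° = 80.7°.
Band runs from +111.6° eastward to -167.7°, crossing the antimeridian.

80.7°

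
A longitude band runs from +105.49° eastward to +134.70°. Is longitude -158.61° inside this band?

Band width going east from +105.49° to +134.70°: ((134.70 − 105.49) mod 360) = 29.21°.
Offset of -158.61° east of the west edge: ((-158.61 − 105.49) mod 360) = 95.90°.
95.90° > 29.21° ⇒ outside.

No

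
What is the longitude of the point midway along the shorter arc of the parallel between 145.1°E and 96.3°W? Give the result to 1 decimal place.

Signed shortest Δλ from +145.1° to -96.3° is +118.6°.
Midpoint longitude = +145.1° + (+118.6°)/2 = +145.1° + 59.3° = +204.4°.
Normalise into (−180°, 180°]: -155.6°.
(The naïve average (+145.1 + -96.3)/2 = 24.4° is on the wrong side of the globe.)

155.6°W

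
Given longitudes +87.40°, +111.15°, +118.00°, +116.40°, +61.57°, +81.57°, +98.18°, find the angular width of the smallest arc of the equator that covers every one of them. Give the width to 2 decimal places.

56.43°

Sort the longitudes: +61.57°, +81.57°, +87.40°, +98.18°, +111.15°, +116.40°, +118.00°.
Eastward gaps between consecutive values (wrapping around): 20.00°, 5.83°, 10.78°, 12.97°, 5.25°, 1.60°, 303.57°.
Largest gap = 303.57° ⇒ minimal covering band is its complement: 360° − 303.57° = 56.43°.
Band runs from +61.57° eastward to +118.00°.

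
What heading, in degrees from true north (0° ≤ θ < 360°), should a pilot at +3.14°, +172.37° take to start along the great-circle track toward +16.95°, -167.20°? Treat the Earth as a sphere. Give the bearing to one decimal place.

Δλ = -167.20 − 172.37 = -339.57°; wrapped into (−180°, 180°]: 20.43°.
θ = atan2( sin Δλ · cos φ₂ , cos φ₁ · sin φ₂ − sin φ₁ · cos φ₂ · cos Δλ )
  = atan2(0.33390, 0.24200) = 54.067° → normalised to [0°, 360°): 54.067°.

54.1°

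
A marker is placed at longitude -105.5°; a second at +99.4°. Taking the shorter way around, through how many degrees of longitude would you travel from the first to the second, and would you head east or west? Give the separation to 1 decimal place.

155.1° west

Raw difference: 99.4 − -105.5 = 204.9°.
Normalise into (−180°, 180°]: 204.9° − 360° = -155.1°.
Negative ⇒ the second point lies to the west; separation 155.1°.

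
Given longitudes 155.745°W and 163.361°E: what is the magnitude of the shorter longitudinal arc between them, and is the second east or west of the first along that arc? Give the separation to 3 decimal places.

Raw difference: 163.361 − -155.745 = 319.106°.
Normalise into (−180°, 180°]: 319.106° − 360° = -40.894°.
Negative ⇒ the second point lies to the west; separation 40.894°.

40.894° west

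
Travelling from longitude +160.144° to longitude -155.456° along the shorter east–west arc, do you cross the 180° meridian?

Naïve |-155.456 − 160.144| = 315.6° > 180°, so the shorter arc goes the other way round — across 180°.
Signed shortest Δλ = ((-155.456 − 160.144 + 180) mod 360) − 180 = 44.4°.
Going east by 44.4° from +160.144° passes through 180° before reaching -155.456°.

Yes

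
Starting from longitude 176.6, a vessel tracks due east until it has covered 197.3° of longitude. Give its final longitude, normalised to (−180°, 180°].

+13.9°

Start at +176.6°; shift +197.3° → +373.9°.
+373.9° lies outside (−180°, 180°]; subtract 360° → +13.9°.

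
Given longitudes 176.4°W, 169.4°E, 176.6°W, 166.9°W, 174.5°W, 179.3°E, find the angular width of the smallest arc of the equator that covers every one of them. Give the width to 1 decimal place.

23.7°

Sort the longitudes: -176.6°, -176.4°, -174.5°, -166.9°, +169.4°, +179.3°.
Eastward gaps between consecutive values (wrapping around): 0.2°, 1.9°, 7.6°, 336.3°, 9.9°, 4.1°.
Largest gap = 336.3° ⇒ minimal covering band is its complement: 360° − 336.3° = 23.7°.
Band runs from +169.4° eastward to -166.9°, crossing the antimeridian.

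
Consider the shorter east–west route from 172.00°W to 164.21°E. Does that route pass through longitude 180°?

Naïve |164.21 − -172.00| = 336.21° > 180°, so the shorter arc goes the other way round — across 180°.
Signed shortest Δλ = ((164.21 − -172.00 + 180) mod 360) − 180 = -23.79°.
Going west by 23.79° from -172.00° passes through 180° before reaching +164.21°.

Yes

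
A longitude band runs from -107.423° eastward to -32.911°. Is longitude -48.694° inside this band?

Yes

Band width going east from -107.423° to -32.911°: ((-32.911 − -107.423) mod 360) = 74.512°.
Offset of -48.694° east of the west edge: ((-48.694 − -107.423) mod 360) = 58.729°.
58.729° ≤ 74.512° ⇒ inside.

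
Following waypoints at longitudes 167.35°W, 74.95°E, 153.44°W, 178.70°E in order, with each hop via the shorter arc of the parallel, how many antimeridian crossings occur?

Leg 1: -167.35° → +74.95°, shortest Δλ = -117.7° (west) — crosses 180°.
Leg 2: +74.95° → -153.44°, shortest Δλ = 131.61° (east) — crosses 180°.
Leg 3: -153.44° → +178.70°, shortest Δλ = -27.86° (west) — crosses 180°.
Total crossings: 3.

3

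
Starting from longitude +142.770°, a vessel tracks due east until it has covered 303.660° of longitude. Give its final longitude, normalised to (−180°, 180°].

+86.430°

Start at +142.770°; shift +303.660° → +446.430°.
+446.430° lies outside (−180°, 180°]; subtract 360° → +86.430°.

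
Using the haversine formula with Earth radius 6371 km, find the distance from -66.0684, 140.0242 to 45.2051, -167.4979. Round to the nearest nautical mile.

7105 nmi

Δλ = -167.4979 − 140.0242 = -307.5221°; wrapped into (−180°, 180°]: 52.4779°.
Δφ = 45.2051 − -66.0684 = 111.2735°.
a = sin²(Δφ/2) + cos φ₁ · cos φ₂ · sin²(Δλ/2) = 0.737276.
c = 2·atan2(√a, √(1−a)) = 2.06525 rad → d = 6371·c ≈ 13157.71 km ≈ 7104.60 nmi.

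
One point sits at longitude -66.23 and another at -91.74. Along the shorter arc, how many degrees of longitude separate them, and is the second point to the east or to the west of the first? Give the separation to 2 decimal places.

25.51° west

Raw difference: -91.74 − -66.23 = -25.51°.
Normalise into (−180°, 180°]: -25.51° stays -25.51°.
Negative ⇒ the second point lies to the west; separation 25.51°.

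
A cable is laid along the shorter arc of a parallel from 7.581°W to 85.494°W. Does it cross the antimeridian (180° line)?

Signed shortest Δλ = ((-85.494 − -7.581 + 180) mod 360) − 180 = -77.913°.
Going west by 77.913° from -7.581° reaches -85.494° without touching 180°.

No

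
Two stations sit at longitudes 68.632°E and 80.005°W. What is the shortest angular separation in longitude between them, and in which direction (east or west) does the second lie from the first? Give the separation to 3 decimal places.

Raw difference: -80.005 − 68.632 = -148.637°.
Normalise into (−180°, 180°]: -148.637° stays -148.637°.
Negative ⇒ the second point lies to the west; separation 148.637°.

148.637° west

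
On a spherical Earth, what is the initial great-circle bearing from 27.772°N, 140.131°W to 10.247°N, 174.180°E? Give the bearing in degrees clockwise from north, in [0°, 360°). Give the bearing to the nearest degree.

Δλ = 174.180 − -140.131 = 314.311°; wrapped into (−180°, 180°]: -45.689°.
θ = atan2( sin Δλ · cos φ₂ , cos φ₁ · sin φ₂ − sin φ₁ · cos φ₂ · cos Δλ )
  = atan2(-0.70415, -0.16290) = -103.026° → normalised to [0°, 360°): 256.974°.

257°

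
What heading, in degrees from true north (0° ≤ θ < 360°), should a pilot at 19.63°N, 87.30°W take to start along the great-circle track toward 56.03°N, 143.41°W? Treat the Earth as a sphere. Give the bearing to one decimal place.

Δλ = -143.41 − -87.30 = -56.11°.
θ = atan2( sin Δλ · cos φ₂ , cos φ₁ · sin φ₂ − sin φ₁ · cos φ₂ · cos Δλ )
  = atan2(-0.46383, 0.67646) = -34.437° → normalised to [0°, 360°): 325.563°.

325.6°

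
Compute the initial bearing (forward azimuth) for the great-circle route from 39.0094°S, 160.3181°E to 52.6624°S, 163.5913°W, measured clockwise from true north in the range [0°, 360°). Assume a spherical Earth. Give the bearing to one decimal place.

130.9°

Δλ = -163.5913 − 160.3181 = -323.9094°; wrapped into (−180°, 180°]: 36.0906°.
θ = atan2( sin Δλ · cos φ₂ , cos φ₁ · sin φ₂ − sin φ₁ · cos φ₂ · cos Δλ )
  = atan2(0.35727, -0.30931) = 130.884° → normalised to [0°, 360°): 130.884°.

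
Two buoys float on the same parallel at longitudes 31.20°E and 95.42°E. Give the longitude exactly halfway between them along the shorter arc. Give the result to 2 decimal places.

Signed shortest Δλ from +31.20° to +95.42° is +64.22°.
Midpoint longitude = +31.20° + (+64.22°)/2 = +31.20° + 32.11° = +63.31°.

63.31°E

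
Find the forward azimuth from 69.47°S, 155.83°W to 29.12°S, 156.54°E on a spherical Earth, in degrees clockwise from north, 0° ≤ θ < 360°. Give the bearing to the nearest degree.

301°

Δλ = 156.54 − -155.83 = 312.37°; wrapped into (−180°, 180°]: -47.63°.
θ = atan2( sin Δλ · cos φ₂ , cos φ₁ · sin φ₂ − sin φ₁ · cos φ₂ · cos Δλ )
  = atan2(-0.64542, 0.38068) = -59.467° → normalised to [0°, 360°): 300.533°.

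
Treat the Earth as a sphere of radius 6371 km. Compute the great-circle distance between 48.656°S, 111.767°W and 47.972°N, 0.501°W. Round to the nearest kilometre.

Δλ = -0.501 − -111.767 = 111.266°.
Δφ = 47.972 − -48.656 = 96.628°.
a = sin²(Δφ/2) + cos φ₁ · cos φ₂ · sin²(Δλ/2) = 0.859040.
c = 2·atan2(√a, √(1−a)) = 2.37184 rad → d = 6371·c ≈ 15110.97 km.

15111 km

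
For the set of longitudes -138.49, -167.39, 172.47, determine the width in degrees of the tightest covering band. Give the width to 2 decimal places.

49.04°

Sort the longitudes: -167.39°, -138.49°, +172.47°.
Eastward gaps between consecutive values (wrapping around): 28.90°, 310.96°, 20.14°.
Largest gap = 310.96° ⇒ minimal covering band is its complement: 360° − 310.96° = 49.04°.
Band runs from +172.47° eastward to -138.49°, crossing the antimeridian.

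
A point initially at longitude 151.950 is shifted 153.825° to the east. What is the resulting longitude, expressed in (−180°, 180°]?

-54.225°

Start at +151.950°; shift +153.825° → +305.775°.
+305.775° lies outside (−180°, 180°]; subtract 360° → -54.225°.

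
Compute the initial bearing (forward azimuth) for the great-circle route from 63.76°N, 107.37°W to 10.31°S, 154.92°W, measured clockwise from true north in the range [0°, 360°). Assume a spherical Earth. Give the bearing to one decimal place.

Δλ = -154.92 − -107.37 = -47.55°.
θ = atan2( sin Δλ · cos φ₂ , cos φ₁ · sin φ₂ − sin φ₁ · cos φ₂ · cos Δλ )
  = atan2(-0.72595, -0.67475) = -132.906° → normalised to [0°, 360°): 227.094°.

227.1°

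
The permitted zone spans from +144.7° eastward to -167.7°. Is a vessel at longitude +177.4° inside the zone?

Band width going east from +144.7° to -167.7°: ((-167.7 − 144.7) mod 360) = 47.6°.
Offset of +177.4° east of the west edge: ((177.4 − 144.7) mod 360) = 32.7°.
32.7° ≤ 47.6° ⇒ inside.

Yes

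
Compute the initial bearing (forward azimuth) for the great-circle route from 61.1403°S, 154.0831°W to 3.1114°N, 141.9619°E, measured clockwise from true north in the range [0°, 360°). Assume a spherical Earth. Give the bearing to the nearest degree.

295°

Δλ = 141.9619 − -154.0831 = 296.0450°; wrapped into (−180°, 180°]: -63.9550°.
θ = atan2( sin Δλ · cos φ₂ , cos φ₁ · sin φ₂ − sin φ₁ · cos φ₂ · cos Δλ )
  = atan2(-0.89713, 0.41018) = -65.430° → normalised to [0°, 360°): 294.570°.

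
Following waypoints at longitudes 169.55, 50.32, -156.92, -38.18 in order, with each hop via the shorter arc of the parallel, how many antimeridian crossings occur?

1

Leg 1: +169.55° → +50.32°, shortest Δλ = -119.23° (west) — does not cross 180°.
Leg 2: +50.32° → -156.92°, shortest Δλ = 152.76° (east) — crosses 180°.
Leg 3: -156.92° → -38.18°, shortest Δλ = 118.74° (east) — does not cross 180°.
Total crossings: 1.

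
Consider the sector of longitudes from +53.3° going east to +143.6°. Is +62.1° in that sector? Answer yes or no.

Yes

Band width going east from +53.3° to +143.6°: ((143.6 − 53.3) mod 360) = 90.3°.
Offset of +62.1° east of the west edge: ((62.1 − 53.3) mod 360) = 8.8°.
8.8° ≤ 90.3° ⇒ inside.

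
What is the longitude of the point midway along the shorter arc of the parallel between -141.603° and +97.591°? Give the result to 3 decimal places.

+157.994°

Signed shortest Δλ from -141.603° to +97.591° is -120.806°.
Midpoint longitude = -141.603° + (-120.806°)/2 = -141.603° − 60.403° = -202.006°.
Normalise into (−180°, 180°]: +157.994°.
(The naïve average (-141.603 + +97.591)/2 = -22.006° is on the wrong side of the globe.)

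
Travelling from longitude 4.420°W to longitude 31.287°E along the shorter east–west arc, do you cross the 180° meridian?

No

Signed shortest Δλ = ((31.287 − -4.420 + 180) mod 360) − 180 = 35.707°.
Going east by 35.707° from -4.420° reaches +31.287° without touching 180°.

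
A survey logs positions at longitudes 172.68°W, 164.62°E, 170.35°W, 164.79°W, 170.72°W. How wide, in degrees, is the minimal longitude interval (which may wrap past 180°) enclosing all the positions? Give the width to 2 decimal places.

30.59°

Sort the longitudes: -172.68°, -170.72°, -170.35°, -164.79°, +164.62°.
Eastward gaps between consecutive values (wrapping around): 1.96°, 0.37°, 5.56°, 329.41°, 22.70°.
Largest gap = 329.41° ⇒ minimal covering band is its complement: 360° − 329.41° = 30.59°.
Band runs from +164.62° eastward to -164.79°, crossing the antimeridian.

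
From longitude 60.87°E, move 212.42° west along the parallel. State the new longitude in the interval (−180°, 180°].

Start at +60.87°; shift −212.42° → -151.55°.
-151.55° already lies in (−180°, 180°].

151.55°W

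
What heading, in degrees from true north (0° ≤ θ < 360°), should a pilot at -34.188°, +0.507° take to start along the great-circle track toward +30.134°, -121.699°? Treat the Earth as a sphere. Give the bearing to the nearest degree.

282°

Δλ = -121.699 − 0.507 = -122.206°.
θ = atan2( sin Δλ · cos φ₂ , cos φ₁ · sin φ₂ − sin φ₁ · cos φ₂ · cos Δλ )
  = atan2(-0.73178, 0.15627) = -77.946° → normalised to [0°, 360°): 282.054°.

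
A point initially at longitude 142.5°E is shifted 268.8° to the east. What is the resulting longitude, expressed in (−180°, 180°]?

Start at +142.5°; shift +268.8° → +411.3°.
+411.3° lies outside (−180°, 180°]; subtract 360° → +51.3°.

51.3°E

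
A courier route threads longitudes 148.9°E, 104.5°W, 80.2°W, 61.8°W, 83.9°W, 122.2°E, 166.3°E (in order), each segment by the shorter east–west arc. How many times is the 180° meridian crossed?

Leg 1: +148.9° → -104.5°, shortest Δλ = 106.6° (east) — crosses 180°.
Leg 2: -104.5° → -80.2°, shortest Δλ = 24.3° (east) — does not cross 180°.
Leg 3: -80.2° → -61.8°, shortest Δλ = 18.4° (east) — does not cross 180°.
Leg 4: -61.8° → -83.9°, shortest Δλ = -22.1° (west) — does not cross 180°.
Leg 5: -83.9° → +122.2°, shortest Δλ = -153.9° (west) — crosses 180°.
Leg 6: +122.2° → +166.3°, shortest Δλ = 44.1° (east) — does not cross 180°.
Total crossings: 2.

2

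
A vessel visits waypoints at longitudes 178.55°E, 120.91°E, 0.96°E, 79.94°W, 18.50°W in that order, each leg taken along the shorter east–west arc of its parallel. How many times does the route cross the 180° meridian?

Leg 1: +178.55° → +120.91°, shortest Δλ = -57.64° (west) — does not cross 180°.
Leg 2: +120.91° → +0.96°, shortest Δλ = -119.95° (west) — does not cross 180°.
Leg 3: +0.96° → -79.94°, shortest Δλ = -80.9° (west) — does not cross 180°.
Leg 4: -79.94° → -18.50°, shortest Δλ = 61.44° (east) — does not cross 180°.
Total crossings: 0.

0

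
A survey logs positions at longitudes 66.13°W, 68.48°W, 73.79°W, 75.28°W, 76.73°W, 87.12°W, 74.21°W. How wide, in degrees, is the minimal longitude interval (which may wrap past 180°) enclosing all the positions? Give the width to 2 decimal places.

Sort the longitudes: -87.12°, -76.73°, -75.28°, -74.21°, -73.79°, -68.48°, -66.13°.
Eastward gaps between consecutive values (wrapping around): 10.39°, 1.45°, 1.07°, 0.42°, 5.31°, 2.35°, 339.01°.
Largest gap = 339.01° ⇒ minimal covering band is its complement: 360° − 339.01° = 20.99°.
Band runs from -87.12° eastward to -66.13°.

20.99°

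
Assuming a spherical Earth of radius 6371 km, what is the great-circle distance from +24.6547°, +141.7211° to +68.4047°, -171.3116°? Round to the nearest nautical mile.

Δλ = -171.3116 − 141.7211 = -313.0327°; wrapped into (−180°, 180°]: 46.9673°.
Δφ = 68.4047 − 24.6547 = 43.7500°.
a = sin²(Δφ/2) + cos φ₁ · cos φ₂ · sin²(Δλ/2) = 0.191933.
c = 2·atan2(√a, √(1−a)) = 0.90697 rad → d = 6371·c ≈ 5778.32 km ≈ 3120.04 nmi.

3120 nmi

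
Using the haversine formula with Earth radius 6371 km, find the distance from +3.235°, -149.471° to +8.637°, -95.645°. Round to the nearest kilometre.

5978 km

Δλ = -95.645 − -149.471 = 53.826°.
Δφ = 8.637 − 3.235 = 5.402°.
a = sin²(Δφ/2) + cos φ₁ · cos φ₂ · sin²(Δλ/2) = 0.204455.
c = 2·atan2(√a, √(1−a)) = 0.93839 rad → d = 6371·c ≈ 5978.46 km.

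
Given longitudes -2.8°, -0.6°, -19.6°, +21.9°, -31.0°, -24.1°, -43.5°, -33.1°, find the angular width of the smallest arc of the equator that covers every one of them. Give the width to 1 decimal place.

65.4°

Sort the longitudes: -43.5°, -33.1°, -31.0°, -24.1°, -19.6°, -2.8°, -0.6°, +21.9°.
Eastward gaps between consecutive values (wrapping around): 10.4°, 2.1°, 6.9°, 4.5°, 16.8°, 2.2°, 22.5°, 294.6°.
Largest gap = 294.6° ⇒ minimal covering band is its complement: 360° − 294.6° = 65.4°.
Band runs from -43.5° eastward to +21.9°.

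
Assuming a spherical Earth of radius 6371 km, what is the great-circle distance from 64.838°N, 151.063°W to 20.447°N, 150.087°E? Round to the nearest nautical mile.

Δλ = 150.087 − -151.063 = 301.150°; wrapped into (−180°, 180°]: -58.850°.
Δφ = 20.447 − 64.838 = -44.391°.
a = sin²(Δφ/2) + cos φ₁ · cos φ₂ · sin²(Δλ/2) = 0.238864.
c = 2·atan2(√a, √(1−a)) = 1.02128 rad → d = 6371·c ≈ 6506.60 km ≈ 3513.28 nmi.

3513 nmi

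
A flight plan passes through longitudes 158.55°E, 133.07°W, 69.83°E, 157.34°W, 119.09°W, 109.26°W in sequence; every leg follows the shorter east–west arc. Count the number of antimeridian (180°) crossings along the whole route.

Leg 1: +158.55° → -133.07°, shortest Δλ = 68.38° (east) — crosses 180°.
Leg 2: -133.07° → +69.83°, shortest Δλ = -157.1° (west) — crosses 180°.
Leg 3: +69.83° → -157.34°, shortest Δλ = 132.83° (east) — crosses 180°.
Leg 4: -157.34° → -119.09°, shortest Δλ = 38.25° (east) — does not cross 180°.
Leg 5: -119.09° → -109.26°, shortest Δλ = 9.83° (east) — does not cross 180°.
Total crossings: 3.

3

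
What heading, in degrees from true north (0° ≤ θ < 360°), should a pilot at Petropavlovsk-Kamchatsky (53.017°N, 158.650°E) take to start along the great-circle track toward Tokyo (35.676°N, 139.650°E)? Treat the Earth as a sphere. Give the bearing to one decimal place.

225.2°

Δλ = 139.650 − 158.650 = -19.000°.
θ = atan2( sin Δλ · cos φ₂ , cos φ₁ · sin φ₂ − sin φ₁ · cos φ₂ · cos Δλ )
  = atan2(-0.26447, -0.26271) = -134.808° → normalised to [0°, 360°): 225.192°.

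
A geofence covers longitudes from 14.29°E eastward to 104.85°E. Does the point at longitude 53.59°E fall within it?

Yes

Band width going east from +14.29° to +104.85°: ((104.85 − 14.29) mod 360) = 90.56°.
Offset of +53.59° east of the west edge: ((53.59 − 14.29) mod 360) = 39.30°.
39.30° ≤ 90.56° ⇒ inside.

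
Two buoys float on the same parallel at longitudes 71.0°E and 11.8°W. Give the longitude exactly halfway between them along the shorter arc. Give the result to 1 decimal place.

Signed shortest Δλ from +71.0° to -11.8° is -82.8°.
Midpoint longitude = +71.0° + (-82.8°)/2 = +71.0° − 41.4° = +29.6°.

29.6°E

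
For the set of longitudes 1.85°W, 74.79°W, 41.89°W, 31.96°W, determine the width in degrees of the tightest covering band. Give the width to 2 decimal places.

Sort the longitudes: -74.79°, -41.89°, -31.96°, -1.85°.
Eastward gaps between consecutive values (wrapping around): 32.90°, 9.93°, 30.11°, 287.06°.
Largest gap = 287.06° ⇒ minimal covering band is its complement: 360° − 287.06° = 72.94°.
Band runs from -74.79° eastward to -1.85°.

72.94°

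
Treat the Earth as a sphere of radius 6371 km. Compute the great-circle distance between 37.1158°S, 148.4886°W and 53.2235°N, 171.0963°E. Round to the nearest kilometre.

10773 km

Δλ = 171.0963 − -148.4886 = 319.5849°; wrapped into (−180°, 180°]: -40.4151°.
Δφ = 53.2235 − -37.1158 = 90.3393°.
a = sin²(Δφ/2) + cos φ₁ · cos φ₂ · sin²(Δλ/2) = 0.559924.
c = 2·atan2(√a, √(1−a)) = 1.69093 rad → d = 6371·c ≈ 10772.93 km.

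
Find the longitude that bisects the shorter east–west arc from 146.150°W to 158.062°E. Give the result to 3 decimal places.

Signed shortest Δλ from -146.150° to +158.062° is -55.788°.
Midpoint longitude = -146.150° + (-55.788°)/2 = -146.150° − 27.894° = -174.044°.
(The naïve average (-146.150 + +158.062)/2 = 5.956° is on the wrong side of the globe.)

174.044°W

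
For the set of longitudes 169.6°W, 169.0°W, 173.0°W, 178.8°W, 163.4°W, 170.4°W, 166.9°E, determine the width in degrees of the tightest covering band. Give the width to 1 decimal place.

Sort the longitudes: -178.8°, -173.0°, -170.4°, -169.6°, -169.0°, -163.4°, +166.9°.
Eastward gaps between consecutive values (wrapping around): 5.8°, 2.6°, 0.8°, 0.6°, 5.6°, 330.3°, 14.3°.
Largest gap = 330.3° ⇒ minimal covering band is its complement: 360° − 330.3° = 29.7°.
Band runs from +166.9° eastward to -163.4°, crossing the antimeridian.

29.7°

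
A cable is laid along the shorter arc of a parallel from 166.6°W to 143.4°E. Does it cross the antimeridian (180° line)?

Naïve |143.4 − -166.6| = 310.0° > 180°, so the shorter arc goes the other way round — across 180°.
Signed shortest Δλ = ((143.4 − -166.6 + 180) mod 360) − 180 = -50.0°.
Going west by 50.0° from -166.6° passes through 180° before reaching +143.4°.

Yes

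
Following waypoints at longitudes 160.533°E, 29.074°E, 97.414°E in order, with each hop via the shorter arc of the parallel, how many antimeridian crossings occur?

Leg 1: +160.533° → +29.074°, shortest Δλ = -131.459° (west) — does not cross 180°.
Leg 2: +29.074° → +97.414°, shortest Δλ = 68.34° (east) — does not cross 180°.
Total crossings: 0.

0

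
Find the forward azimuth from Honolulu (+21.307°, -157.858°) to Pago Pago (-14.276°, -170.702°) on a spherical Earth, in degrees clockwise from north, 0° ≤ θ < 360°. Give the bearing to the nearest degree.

201°

Δλ = -170.702 − -157.858 = -12.844°.
θ = atan2( sin Δλ · cos φ₂ , cos φ₁ · sin φ₂ − sin φ₁ · cos φ₂ · cos Δλ )
  = atan2(-0.21543, -0.57307) = -159.397° → normalised to [0°, 360°): 200.603°.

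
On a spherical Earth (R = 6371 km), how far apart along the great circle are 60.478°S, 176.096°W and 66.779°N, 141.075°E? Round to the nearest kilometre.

Δλ = 141.075 − -176.096 = 317.171°; wrapped into (−180°, 180°]: -42.829°.
Δφ = 66.779 − -60.478 = 127.257°.
a = sin²(Δφ/2) + cos φ₁ · cos φ₂ · sin²(Δλ/2) = 0.828595.
c = 2·atan2(√a, √(1−a)) = 2.28788 rad → d = 6371·c ≈ 14576.09 km.

14576 km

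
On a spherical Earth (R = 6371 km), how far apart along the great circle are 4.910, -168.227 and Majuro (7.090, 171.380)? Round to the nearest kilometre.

Δλ = 171.380 − -168.227 = 339.607°; wrapped into (−180°, 180°]: -20.393°.
Δφ = 7.090 − 4.910 = 2.180°.
a = sin²(Δφ/2) + cos φ₁ · cos φ₂ · sin²(Δλ/2) = 0.031346.
c = 2·atan2(√a, √(1−a)) = 0.35597 rad → d = 6371·c ≈ 2267.90 km.

2268 km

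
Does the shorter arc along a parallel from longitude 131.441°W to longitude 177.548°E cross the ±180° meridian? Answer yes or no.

Yes

Naïve |177.548 − -131.441| = 308.989° > 180°, so the shorter arc goes the other way round — across 180°.
Signed shortest Δλ = ((177.548 − -131.441 + 180) mod 360) − 180 = -51.011°.
Going west by 51.011° from -131.441° passes through 180° before reaching +177.548°.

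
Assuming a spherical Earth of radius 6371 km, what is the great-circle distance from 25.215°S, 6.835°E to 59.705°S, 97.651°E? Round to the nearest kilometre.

Δλ = 97.651 − 6.835 = 90.816°.
Δφ = -59.705 − -25.215 = -34.490°.
a = sin²(Δφ/2) + cos φ₁ · cos φ₂ · sin²(Δλ/2) = 0.319330.
c = 2·atan2(√a, √(1−a)) = 1.20109 rad → d = 6371·c ≈ 7652.16 km.

7652 km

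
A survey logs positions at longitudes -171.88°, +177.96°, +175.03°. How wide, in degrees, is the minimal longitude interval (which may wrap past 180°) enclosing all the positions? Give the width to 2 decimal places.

13.09°

Sort the longitudes: -171.88°, +175.03°, +177.96°.
Eastward gaps between consecutive values (wrapping around): 346.91°, 2.93°, 10.16°.
Largest gap = 346.91° ⇒ minimal covering band is its complement: 360° − 346.91° = 13.09°.
Band runs from +175.03° eastward to -171.88°, crossing the antimeridian.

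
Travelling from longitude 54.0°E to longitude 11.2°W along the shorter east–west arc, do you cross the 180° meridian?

No

Signed shortest Δλ = ((-11.2 − 54.0 + 180) mod 360) − 180 = -65.2°.
Going west by 65.2° from +54.0° reaches -11.2° without touching 180°.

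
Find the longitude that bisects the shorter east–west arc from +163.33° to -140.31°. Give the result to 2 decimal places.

Signed shortest Δλ from +163.33° to -140.31° is +56.36°.
Midpoint longitude = +163.33° + (+56.36°)/2 = +163.33° + 28.18° = +191.51°.
Normalise into (−180°, 180°]: -168.49°.
(The naïve average (+163.33 + -140.31)/2 = 11.51° is on the wrong side of the globe.)

-168.49°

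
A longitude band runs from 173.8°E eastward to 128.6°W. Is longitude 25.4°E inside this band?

No

Band width going east from +173.8° to -128.6°: ((-128.6 − 173.8) mod 360) = 57.6°.
Offset of +25.4° east of the west edge: ((25.4 − 173.8) mod 360) = 211.6°.
211.6° > 57.6° ⇒ outside.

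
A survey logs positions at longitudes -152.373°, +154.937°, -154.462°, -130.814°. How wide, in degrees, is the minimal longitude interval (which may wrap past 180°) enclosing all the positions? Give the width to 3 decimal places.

Sort the longitudes: -154.462°, -152.373°, -130.814°, +154.937°.
Eastward gaps between consecutive values (wrapping around): 2.089°, 21.559°, 285.751°, 50.601°.
Largest gap = 285.751° ⇒ minimal covering band is its complement: 360° − 285.751° = 74.249°.
Band runs from +154.937° eastward to -130.814°, crossing the antimeridian.

74.249°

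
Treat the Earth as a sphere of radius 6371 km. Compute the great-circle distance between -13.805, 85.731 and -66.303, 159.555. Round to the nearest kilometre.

Δλ = 159.555 − 85.731 = 73.824°.
Δφ = -66.303 − -13.805 = -52.498°.
a = sin²(Δφ/2) + cos φ₁ · cos φ₂ · sin²(Δλ/2) = 0.336385.
c = 2·atan2(√a, √(1−a)) = 1.23743 rad → d = 6371·c ≈ 7883.64 km.

7884 km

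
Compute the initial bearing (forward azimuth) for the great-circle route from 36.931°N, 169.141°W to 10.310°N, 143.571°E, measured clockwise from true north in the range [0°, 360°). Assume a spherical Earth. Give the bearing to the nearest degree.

Δλ = 143.571 − -169.141 = 312.712°; wrapped into (−180°, 180°]: -47.288°.
θ = atan2( sin Δλ · cos φ₂ , cos φ₁ · sin φ₂ − sin φ₁ · cos φ₂ · cos Δλ )
  = atan2(-0.72291, -0.25792) = -109.636° → normalised to [0°, 360°): 250.364°.

250°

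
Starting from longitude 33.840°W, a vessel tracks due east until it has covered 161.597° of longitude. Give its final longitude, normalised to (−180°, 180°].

127.757°E

Start at -33.840°; shift +161.597° → +127.757°.
+127.757° already lies in (−180°, 180°].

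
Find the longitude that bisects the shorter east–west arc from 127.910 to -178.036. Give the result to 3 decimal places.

+154.937°

Signed shortest Δλ from +127.910° to -178.036° is +54.054°.
Midpoint longitude = +127.910° + (+54.054°)/2 = +127.910° + 27.027° = +154.937°.
(The naïve average (+127.910 + -178.036)/2 = -25.063° is on the wrong side of the globe.)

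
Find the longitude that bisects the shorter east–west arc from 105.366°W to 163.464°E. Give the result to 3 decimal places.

150.951°W

Signed shortest Δλ from -105.366° to +163.464° is -91.170°.
Midpoint longitude = -105.366° + (-91.170°)/2 = -105.366° − 45.585° = -150.951°.
(The naïve average (-105.366 + +163.464)/2 = 29.049° is on the wrong side of the globe.)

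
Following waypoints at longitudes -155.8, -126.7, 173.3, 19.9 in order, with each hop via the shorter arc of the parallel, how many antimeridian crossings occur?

1

Leg 1: -155.8° → -126.7°, shortest Δλ = 29.1° (east) — does not cross 180°.
Leg 2: -126.7° → +173.3°, shortest Δλ = -60.0° (west) — crosses 180°.
Leg 3: +173.3° → +19.9°, shortest Δλ = -153.4° (west) — does not cross 180°.
Total crossings: 1.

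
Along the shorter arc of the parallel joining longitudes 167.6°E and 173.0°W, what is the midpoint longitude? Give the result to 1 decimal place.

Signed shortest Δλ from +167.6° to -173.0° is +19.4°.
Midpoint longitude = +167.6° + (+19.4°)/2 = +167.6° + 9.7° = +177.3°.
(The naïve average (+167.6 + -173.0)/2 = -2.7° is on the wrong side of the globe.)

177.3°E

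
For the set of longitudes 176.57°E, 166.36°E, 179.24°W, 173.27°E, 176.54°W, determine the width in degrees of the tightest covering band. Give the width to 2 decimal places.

Sort the longitudes: -179.24°, -176.54°, +166.36°, +173.27°, +176.57°.
Eastward gaps between consecutive values (wrapping around): 2.70°, 342.90°, 6.91°, 3.30°, 4.19°.
Largest gap = 342.90° ⇒ minimal covering band is its complement: 360° − 342.90° = 17.10°.
Band runs from +166.36° eastward to -176.54°, crossing the antimeridian.

17.10°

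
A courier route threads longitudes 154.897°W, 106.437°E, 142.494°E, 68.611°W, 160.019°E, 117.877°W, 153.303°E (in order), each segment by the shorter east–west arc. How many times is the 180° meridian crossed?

Leg 1: -154.897° → +106.437°, shortest Δλ = -98.666° (west) — crosses 180°.
Leg 2: +106.437° → +142.494°, shortest Δλ = 36.057° (east) — does not cross 180°.
Leg 3: +142.494° → -68.611°, shortest Δλ = 148.895° (east) — crosses 180°.
Leg 4: -68.611° → +160.019°, shortest Δλ = -131.37° (west) — crosses 180°.
Leg 5: +160.019° → -117.877°, shortest Δλ = 82.104° (east) — crosses 180°.
Leg 6: -117.877° → +153.303°, shortest Δλ = -88.82° (west) — crosses 180°.
Total crossings: 5.

5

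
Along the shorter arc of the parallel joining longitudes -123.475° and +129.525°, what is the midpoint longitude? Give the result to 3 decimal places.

Signed shortest Δλ from -123.475° to +129.525° is -107.000°.
Midpoint longitude = -123.475° + (-107.000°)/2 = -123.475° − 53.500° = -176.975°.
(The naïve average (-123.475 + +129.525)/2 = 3.025° is on the wrong side of the globe.)

-176.975°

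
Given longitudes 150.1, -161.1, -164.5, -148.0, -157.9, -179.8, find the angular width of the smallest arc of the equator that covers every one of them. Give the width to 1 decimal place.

61.9°

Sort the longitudes: -179.8°, -164.5°, -161.1°, -157.9°, -148.0°, +150.1°.
Eastward gaps between consecutive values (wrapping around): 15.3°, 3.4°, 3.2°, 9.9°, 298.1°, 30.1°.
Largest gap = 298.1° ⇒ minimal covering band is its complement: 360° − 298.1° = 61.9°.
Band runs from +150.1° eastward to -148.0°, crossing the antimeridian.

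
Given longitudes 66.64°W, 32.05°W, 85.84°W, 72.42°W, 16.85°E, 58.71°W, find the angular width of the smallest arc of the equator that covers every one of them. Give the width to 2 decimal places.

Sort the longitudes: -85.84°, -72.42°, -66.64°, -58.71°, -32.05°, +16.85°.
Eastward gaps between consecutive values (wrapping around): 13.42°, 5.78°, 7.93°, 26.66°, 48.90°, 257.31°.
Largest gap = 257.31° ⇒ minimal covering band is its complement: 360° − 257.31° = 102.69°.
Band runs from -85.84° eastward to +16.85°.

102.69°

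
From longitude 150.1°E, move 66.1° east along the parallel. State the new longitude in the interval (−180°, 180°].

Start at +150.1°; shift +66.1° → +216.2°.
+216.2° lies outside (−180°, 180°]; subtract 360° → -143.8°.

143.8°W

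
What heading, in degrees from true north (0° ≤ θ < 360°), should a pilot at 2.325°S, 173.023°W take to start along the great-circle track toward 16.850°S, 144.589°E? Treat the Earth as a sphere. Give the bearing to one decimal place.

Δλ = 144.589 − -173.023 = 317.612°; wrapped into (−180°, 180°]: -42.388°.
θ = atan2( sin Δλ · cos φ₂ , cos φ₁ · sin φ₂ − sin φ₁ · cos φ₂ · cos Δλ )
  = atan2(-0.64520, -0.26095) = -112.021° → normalised to [0°, 360°): 247.979°.

248.0°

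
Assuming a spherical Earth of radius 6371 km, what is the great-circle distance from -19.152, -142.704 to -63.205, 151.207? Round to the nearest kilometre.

6923 km

Δλ = 151.207 − -142.704 = 293.911°; wrapped into (−180°, 180°]: -66.089°.
Δφ = -63.205 − -19.152 = -44.053°.
a = sin²(Δφ/2) + cos φ₁ · cos φ₂ · sin²(Δλ/2) = 0.267274.
c = 2·atan2(√a, √(1−a)) = 1.08665 rad → d = 6371·c ≈ 6923.05 km.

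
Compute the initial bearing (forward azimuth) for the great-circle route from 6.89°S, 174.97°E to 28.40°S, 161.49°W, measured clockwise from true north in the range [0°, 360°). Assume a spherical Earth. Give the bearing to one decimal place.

136.9°

Δλ = -161.49 − 174.97 = -336.46°; wrapped into (−180°, 180°]: 23.54°.
θ = atan2( sin Δλ · cos φ₂ , cos φ₁ · sin φ₂ − sin φ₁ · cos φ₂ · cos Δλ )
  = atan2(0.35132, -0.37545) = 136.901° → normalised to [0°, 360°): 136.901°.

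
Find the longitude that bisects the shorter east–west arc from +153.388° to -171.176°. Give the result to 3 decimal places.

Signed shortest Δλ from +153.388° to -171.176° is +35.436°.
Midpoint longitude = +153.388° + (+35.436°)/2 = +153.388° + 17.718° = +171.106°.
(The naïve average (+153.388 + -171.176)/2 = -8.894° is on the wrong side of the globe.)

+171.106°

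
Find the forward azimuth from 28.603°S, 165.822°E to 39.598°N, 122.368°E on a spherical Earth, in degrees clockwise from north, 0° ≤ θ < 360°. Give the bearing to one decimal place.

327.4°

Δλ = 122.368 − 165.822 = -43.454°.
θ = atan2( sin Δλ · cos φ₂ , cos φ₁ · sin φ₂ − sin φ₁ · cos φ₂ · cos Δλ )
  = atan2(-0.52995, 0.82739) = -32.640° → normalised to [0°, 360°): 327.360°.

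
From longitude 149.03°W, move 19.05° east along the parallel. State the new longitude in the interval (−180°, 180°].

129.98°W

Start at -149.03°; shift +19.05° → -129.98°.
-129.98° already lies in (−180°, 180°].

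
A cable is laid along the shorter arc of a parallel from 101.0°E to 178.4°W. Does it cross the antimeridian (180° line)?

Yes

Naïve |-178.4 − 101.0| = 279.4° > 180°, so the shorter arc goes the other way round — across 180°.
Signed shortest Δλ = ((-178.4 − 101.0 + 180) mod 360) − 180 = 80.6°.
Going east by 80.6° from +101.0° passes through 180° before reaching -178.4°.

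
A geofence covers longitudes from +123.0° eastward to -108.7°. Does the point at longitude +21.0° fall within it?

No

Band width going east from +123.0° to -108.7°: ((-108.7 − 123.0) mod 360) = 128.3°.
Offset of +21.0° east of the west edge: ((21.0 − 123.0) mod 360) = 258.0°.
258.0° > 128.3° ⇒ outside.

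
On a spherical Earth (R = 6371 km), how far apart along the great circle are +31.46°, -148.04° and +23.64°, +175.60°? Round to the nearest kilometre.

3671 km

Δλ = 175.60 − -148.04 = 323.64°; wrapped into (−180°, 180°]: -36.36°.
Δφ = 23.64 − 31.46 = -7.82°.
a = sin²(Δφ/2) + cos φ₁ · cos φ₂ · sin²(Δλ/2) = 0.080718.
c = 2·atan2(√a, √(1−a)) = 0.57616 rad → d = 6371·c ≈ 3670.69 km.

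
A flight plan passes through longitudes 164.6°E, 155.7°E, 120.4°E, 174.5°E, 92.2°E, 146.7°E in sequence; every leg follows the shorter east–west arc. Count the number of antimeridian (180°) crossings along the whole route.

0

Leg 1: +164.6° → +155.7°, shortest Δλ = -8.9° (west) — does not cross 180°.
Leg 2: +155.7° → +120.4°, shortest Δλ = -35.3° (west) — does not cross 180°.
Leg 3: +120.4° → +174.5°, shortest Δλ = 54.1° (east) — does not cross 180°.
Leg 4: +174.5° → +92.2°, shortest Δλ = -82.3° (west) — does not cross 180°.
Leg 5: +92.2° → +146.7°, shortest Δλ = 54.5° (east) — does not cross 180°.
Total crossings: 0.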